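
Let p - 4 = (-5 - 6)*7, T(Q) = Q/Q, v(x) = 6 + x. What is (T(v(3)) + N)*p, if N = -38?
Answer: 2701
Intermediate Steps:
T(Q) = 1
p = -73 (p = 4 + (-5 - 6)*7 = 4 - 11*7 = 4 - 77 = -73)
(T(v(3)) + N)*p = (1 - 38)*(-73) = -37*(-73) = 2701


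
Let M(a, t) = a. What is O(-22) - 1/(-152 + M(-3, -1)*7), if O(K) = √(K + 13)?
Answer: 1/173 + 3*I ≈ 0.0057803 + 3.0*I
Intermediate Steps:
O(K) = √(13 + K)
O(-22) - 1/(-152 + M(-3, -1)*7) = √(13 - 22) - 1/(-152 - 3*7) = √(-9) - 1/(-152 - 21) = 3*I - 1/(-173) = 3*I - 1*(-1/173) = 3*I + 1/173 = 1/173 + 3*I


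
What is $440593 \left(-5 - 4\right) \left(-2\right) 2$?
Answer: $15861348$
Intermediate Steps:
$440593 \left(-5 - 4\right) \left(-2\right) 2 = 440593 \left(-9\right) \left(-2\right) 2 = 440593 \cdot 18 \cdot 2 = 440593 \cdot 36 = 15861348$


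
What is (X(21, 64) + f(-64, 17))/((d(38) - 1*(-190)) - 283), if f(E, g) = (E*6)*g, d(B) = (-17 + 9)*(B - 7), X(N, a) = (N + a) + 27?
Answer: 6416/341 ≈ 18.815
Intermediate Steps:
X(N, a) = 27 + N + a
d(B) = 56 - 8*B (d(B) = -8*(-7 + B) = 56 - 8*B)
f(E, g) = 6*E*g (f(E, g) = (6*E)*g = 6*E*g)
(X(21, 64) + f(-64, 17))/((d(38) - 1*(-190)) - 283) = ((27 + 21 + 64) + 6*(-64)*17)/(((56 - 8*38) - 1*(-190)) - 283) = (112 - 6528)/(((56 - 304) + 190) - 283) = -6416/((-248 + 190) - 283) = -6416/(-58 - 283) = -6416/(-341) = -6416*(-1/341) = 6416/341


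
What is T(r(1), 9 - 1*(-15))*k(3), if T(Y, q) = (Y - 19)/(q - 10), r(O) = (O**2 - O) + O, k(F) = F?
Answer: -27/7 ≈ -3.8571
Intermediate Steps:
r(O) = O**2
T(Y, q) = (-19 + Y)/(-10 + q)
T(r(1), 9 - 1*(-15))*k(3) = ((-19 + 1**2)/(-10 + (9 - 1*(-15))))*3 = ((-19 + 1)/(-10 + (9 + 15)))*3 = (-18/(-10 + 24))*3 = (-18/14)*3 = ((1/14)*(-18))*3 = -9/7*3 = -27/7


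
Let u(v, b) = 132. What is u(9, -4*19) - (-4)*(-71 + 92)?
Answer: 216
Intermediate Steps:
u(9, -4*19) - (-4)*(-71 + 92) = 132 - (-4)*(-71 + 92) = 132 - (-4)*21 = 132 - 1*(-84) = 132 + 84 = 216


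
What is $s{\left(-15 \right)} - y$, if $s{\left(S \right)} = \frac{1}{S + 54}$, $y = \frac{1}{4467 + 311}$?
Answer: $\frac{4739}{186342} \approx 0.025432$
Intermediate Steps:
$y = \frac{1}{4778} \approx 0.00020929$
$s{\left(S \right)} = \frac{1}{54 + S}$
$s{\left(-15 \right)} - y = \frac{1}{54 - 15} - \frac{1}{4778} = \frac{1}{39} - \frac{1}{4778} = \frac{4739}{186342}$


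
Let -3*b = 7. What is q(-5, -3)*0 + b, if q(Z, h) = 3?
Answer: -7/3 ≈ -2.3333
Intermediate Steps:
b = -7/3 (b = -⅓*7 = -7/3 ≈ -2.3333)
q(-5, -3)*0 + b = 3*0 - 7/3 = 0 - 7/3 = -7/3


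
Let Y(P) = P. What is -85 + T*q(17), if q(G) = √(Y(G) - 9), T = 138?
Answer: -85 + 276*√2 ≈ 305.32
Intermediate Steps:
q(G) = √(-9 + G) (q(G) = √(G - 9) = √(-9 + G))
-85 + T*q(17) = -85 + 138*√(-9 + 17) = -85 + 138*√8 = -85 + 138*(2*√2) = -85 + 276*√2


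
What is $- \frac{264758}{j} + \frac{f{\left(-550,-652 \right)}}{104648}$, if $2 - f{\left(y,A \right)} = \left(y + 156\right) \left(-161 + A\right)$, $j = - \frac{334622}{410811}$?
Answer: $\frac{711374045363449}{2188595191} \approx 3.2504 \cdot 10^{5}$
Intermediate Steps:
$j = - \frac{334622}{410811}$ ($j = \left(-334622\right) \frac{1}{410811} = - \frac{334622}{410811} \approx -0.81454$)
$f{\left(y,A \right)} = 2 - \left(-161 + A\right) \left(156 + y\right)$ ($f{\left(y,A \right)} = 2 - \left(y + 156\right) \left(-161 + A\right) = 2 - \left(156 + y\right) \left(-161 + A\right) = 2 - \left(-161 + A\right) \left(156 + y\right)$)
$- \frac{264758}{j} + \frac{f{\left(-550,-652 \right)}}{104648} = - \frac{264758}{- \frac{334622}{410811}} + \frac{25118 - -101712 + 161 \left(-550\right) - \left(-652\right) \left(-550\right)}{104648} = \left(-264758\right) \left(- \frac{410811}{334622}\right) + \left(25118 + 101712 - 88550 - 358600\right) \frac{1}{104648} = \frac{54382749369}{167311} - \frac{40040}{13081} = \frac{711374045363449}{2188595191}$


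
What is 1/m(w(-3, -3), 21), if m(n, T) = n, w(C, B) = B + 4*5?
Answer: 1/17 ≈ 0.058824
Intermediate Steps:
w(C, B) = 20 + B (w(C, B) = B + 20 = 20 + B)
1/m(w(-3, -3), 21) = 1/(20 - 3) = 1/17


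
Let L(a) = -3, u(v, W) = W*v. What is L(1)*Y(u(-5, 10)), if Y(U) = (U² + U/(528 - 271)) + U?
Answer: -1888800/257 ≈ -7349.4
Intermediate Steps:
Y(U) = U² + 258*U/257 (Y(U) = (U² + U/257) + U = U² + 258*U/257)
L(1)*Y(u(-5, 10)) = -3*10*(-5)*(258 + 257*(10*(-5)))/257 = -3*(-50)*(258 + 257*(-50))/257 = -3*(-50)*(258 - 12850)/257 = -3*(-50)*(-12592)/257 = -3*629600/257 = -1888800/257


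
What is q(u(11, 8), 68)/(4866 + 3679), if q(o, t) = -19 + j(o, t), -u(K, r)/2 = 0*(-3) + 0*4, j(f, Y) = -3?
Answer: -22/8545 ≈ -0.0025746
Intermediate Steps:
u(K, r) = 0 (u(K, r) = -2*(0*(-3) + 0*4) = -2*(0 + 0) = -2*0 = 0)
q(o, t) = -22 (q(o, t) = -19 - 3 = -22)
q(u(11, 8), 68)/(4866 + 3679) = -22/(4866 + 3679) = -22/8545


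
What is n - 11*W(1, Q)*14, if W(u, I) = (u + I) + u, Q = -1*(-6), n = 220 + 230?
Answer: -782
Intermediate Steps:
n = 450
Q = 6
W(u, I) = I + 2*u (W(u, I) = (I + u) + u = I + 2*u)
n - 11*W(1, Q)*14 = 450 - 11*(6 + 2*1)*14 = 450 - 11*(6 + 2)*14 = 450 - 88*14 = 450 - 11*112 = 450 - 1232 = -782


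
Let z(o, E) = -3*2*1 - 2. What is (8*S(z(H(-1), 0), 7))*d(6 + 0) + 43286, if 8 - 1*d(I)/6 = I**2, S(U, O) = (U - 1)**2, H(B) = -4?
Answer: -65578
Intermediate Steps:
z(o, E) = -8 (z(o, E) = -6*1 - 2 = -6 - 2 = -8)
S(U, O) = (-1 + U)**2
d(I) = 48 - 6*I**2
(8*S(z(H(-1), 0), 7))*d(6 + 0) + 43286 = (8*(-1 - 8)**2)*(48 - 6*(6 + 0)**2) + 43286 = (8*(-9)**2)*(48 - 6*6**2) + 43286 = (8*81)*(48 - 6*36) + 43286 = 648*(48 - 216) + 43286 = 648*(-168) + 43286 = -108864 + 43286 = -65578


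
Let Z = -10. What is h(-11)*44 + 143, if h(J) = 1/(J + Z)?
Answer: 2959/21 ≈ 140.90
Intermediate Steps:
h(J) = 1/(-10 + J) (h(J) = 1/(J - 10) = 1/(-10 + J))
h(-11)*44 + 143 = 44/(-10 - 11) + 143 = 44/(-21) + 143 = -1/21*44 + 143 = -44/21 + 143 = 2959/21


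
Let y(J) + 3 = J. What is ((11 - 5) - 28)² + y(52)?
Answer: 533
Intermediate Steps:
y(J) = -3 + J
((11 - 5) - 28)² + y(52) = ((11 - 5) - 28)² + (-3 + 52) = (6 - 28)² + 49 = (-22)² + 49 = 484 + 49 = 533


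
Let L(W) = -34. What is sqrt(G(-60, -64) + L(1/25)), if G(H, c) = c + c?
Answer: 9*I*sqrt(2) ≈ 12.728*I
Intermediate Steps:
G(H, c) = 2*c
sqrt(G(-60, -64) + L(1/25)) = sqrt(2*(-64) - 34) = sqrt(-128 - 34) = sqrt(-162) = 9*I*sqrt(2)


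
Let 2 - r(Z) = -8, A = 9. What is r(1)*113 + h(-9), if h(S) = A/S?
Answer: 1129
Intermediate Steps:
r(Z) = 10 (r(Z) = 2 - 1*(-8) = 2 + 8 = 10)
h(S) = 9/S
r(1)*113 + h(-9) = 10*113 + 9/(-9) = 1130 + 9*(-⅑) = 1130 - 1 = 1129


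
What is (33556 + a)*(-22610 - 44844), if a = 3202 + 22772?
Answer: -4015536620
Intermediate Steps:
a = 25974
(33556 + a)*(-22610 - 44844) = (33556 + 25974)*(-22610 - 44844) = 59530*(-67454) = -4015536620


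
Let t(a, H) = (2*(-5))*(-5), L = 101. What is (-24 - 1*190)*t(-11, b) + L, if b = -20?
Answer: -10599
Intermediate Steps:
t(a, H) = 50 (t(a, H) = -10*(-5) = 50)
(-24 - 1*190)*t(-11, b) + L = (-24 - 1*190)*50 + 101 = (-24 - 190)*50 + 101 = -214*50 + 101 = -10700 + 101 = -10599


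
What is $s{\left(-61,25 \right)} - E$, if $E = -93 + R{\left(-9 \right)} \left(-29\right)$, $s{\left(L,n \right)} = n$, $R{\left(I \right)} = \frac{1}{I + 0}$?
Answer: $\frac{1033}{9} \approx 114.78$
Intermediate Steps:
$R{\left(I \right)} = \frac{1}{I}$
$E = - \frac{808}{9}$ ($E = -93 + \frac{1}{-9} \left(-29\right) = -93 - - \frac{29}{9} = -93 + \frac{29}{9} = - \frac{808}{9} \approx -89.778$)
$s{\left(-61,25 \right)} - E = 25 - - \frac{808}{9} = 25 + \frac{808}{9} = \frac{1033}{9}$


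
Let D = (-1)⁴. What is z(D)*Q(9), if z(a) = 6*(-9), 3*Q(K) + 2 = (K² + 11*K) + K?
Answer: -3366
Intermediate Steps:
D = 1
Q(K) = -⅔ + 4*K + K²/3 (Q(K) = -⅔ + ((K² + 11*K) + K)/3 = -⅔ + (K² + 12*K)/3 = -⅔ + (4*K + K²/3) = -⅔ + 4*K + K²/3)
z(a) = -54
z(D)*Q(9) = -54*(-⅔ + 4*9 + (⅓)*9²) = -54*(-⅔ + 36 + (⅓)*81) = -54*(-⅔ + 36 + 27) = -54*187/3 = -3366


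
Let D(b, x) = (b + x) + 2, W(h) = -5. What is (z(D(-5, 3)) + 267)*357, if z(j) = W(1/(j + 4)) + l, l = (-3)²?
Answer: 96747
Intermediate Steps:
l = 9
D(b, x) = 2 + b + x
z(j) = 4 (z(j) = -5 + 9 = 4)
(z(D(-5, 3)) + 267)*357 = (4 + 267)*357 = 271*357 = 96747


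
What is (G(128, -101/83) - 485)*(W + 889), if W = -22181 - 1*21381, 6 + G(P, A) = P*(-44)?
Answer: 261286779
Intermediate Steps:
G(P, A) = -6 - 44*P (G(P, A) = -6 + P*(-44) = -6 - 44*P)
W = -43562 (W = -22181 - 21381 = -43562)
(G(128, -101/83) - 485)*(W + 889) = ((-6 - 44*128) - 485)*(-43562 + 889) = ((-6 - 5632) - 485)*(-42673) = (-5638 - 485)*(-42673) = -6123*(-42673) = 261286779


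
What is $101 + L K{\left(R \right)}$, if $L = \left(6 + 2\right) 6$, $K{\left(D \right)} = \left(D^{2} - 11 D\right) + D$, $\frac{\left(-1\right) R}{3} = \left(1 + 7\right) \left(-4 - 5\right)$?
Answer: $2135909$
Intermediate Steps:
$R = 216$ ($R = - 3 \left(1 + 7\right) \left(-4 - 5\right) = - 3 \cdot 8 \left(-9\right) = \left(-3\right) \left(-72\right) = 216$)
$K{\left(D \right)} = D^{2} - 10 D$
$L = 48$ ($L = 8 \cdot 6 = 48$)
$101 + L K{\left(R \right)} = 101 + 48 \cdot 216 \left(-10 + 216\right) = 101 + 48 \cdot 216 \cdot 206 = 101 + 48 \cdot 44496 = 101 + 2135808 = 2135909$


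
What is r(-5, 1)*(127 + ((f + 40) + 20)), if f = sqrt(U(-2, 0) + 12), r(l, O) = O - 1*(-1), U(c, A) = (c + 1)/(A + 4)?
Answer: 374 + sqrt(47) ≈ 380.86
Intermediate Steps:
U(c, A) = (1 + c)/(4 + A)
r(l, O) = 1 + O (r(l, O) = O + 1 = 1 + O)
f = sqrt(47)/2 (f = sqrt((1 - 2)/(4 + 0) + 12) = sqrt(-1/4 + 12) = sqrt(47/4) = sqrt(47)/2 ≈ 3.4278)
r(-5, 1)*(127 + ((f + 40) + 20)) = (1 + 1)*(127 + ((sqrt(47)/2 + 40) + 20)) = 2*(127 + ((40 + sqrt(47)/2) + 20)) = 2*(127 + (60 + sqrt(47)/2)) = 2*(187 + sqrt(47)/2) = 374 + sqrt(47)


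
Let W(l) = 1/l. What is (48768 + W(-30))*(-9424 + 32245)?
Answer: 11129337673/10 ≈ 1.1129e+9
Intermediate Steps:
(48768 + W(-30))*(-9424 + 32245) = (48768 + 1/(-30))*(-9424 + 32245) = (48768 - 1/30)*22821 = (1463039/30)*22821 = 11129337673/10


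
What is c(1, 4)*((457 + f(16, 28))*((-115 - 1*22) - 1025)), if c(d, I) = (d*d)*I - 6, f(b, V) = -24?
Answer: 1006292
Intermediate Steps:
c(d, I) = -6 + I*d² (c(d, I) = d²*I - 6 = I*d² - 6 = -6 + I*d²)
c(1, 4)*((457 + f(16, 28))*((-115 - 1*22) - 1025)) = (-6 + 4*1²)*((457 - 24)*((-115 - 1*22) - 1025)) = (-6 + 4*1)*(433*((-115 - 22) - 1025)) = (-6 + 4)*(433*(-137 - 1025)) = -866*(-1162) = -2*(-503146) = 1006292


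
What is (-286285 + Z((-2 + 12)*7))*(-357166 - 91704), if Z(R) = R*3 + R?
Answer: 128379064350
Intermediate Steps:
Z(R) = 4*R (Z(R) = 3*R + R = 4*R)
(-286285 + Z((-2 + 12)*7))*(-357166 - 91704) = (-286285 + 4*((-2 + 12)*7))*(-357166 - 91704) = (-286285 + 4*(10*7))*(-448870) = (-286285 + 4*70)*(-448870) = (-286285 + 280)*(-448870) = -286005*(-448870) = 128379064350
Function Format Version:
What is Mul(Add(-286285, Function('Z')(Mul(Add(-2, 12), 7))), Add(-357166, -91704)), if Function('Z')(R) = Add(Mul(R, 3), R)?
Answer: 128379064350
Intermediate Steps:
Function('Z')(R) = Mul(4, R) (Function('Z')(R) = Add(Mul(3, R), R) = Mul(4, R))
Mul(Add(-286285, Function('Z')(Mul(Add(-2, 12), 7))), Add(-357166, -91704)) = Mul(Add(-286285, Mul(4, Mul(Add(-2, 12), 7))), Add(-357166, -91704)) = Mul(Add(-286285, Mul(4, Mul(10, 7))), -448870) = Mul(Add(-286285, Mul(4, 70)), -448870) = Mul(Add(-286285, 280), -448870) = Mul(-286005, -448870) = 128379064350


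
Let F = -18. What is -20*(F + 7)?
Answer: 220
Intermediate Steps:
-20*(F + 7) = -20*(-18 + 7) = -20*(-11) = 220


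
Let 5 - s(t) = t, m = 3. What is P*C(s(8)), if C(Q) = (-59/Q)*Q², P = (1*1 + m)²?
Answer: 2832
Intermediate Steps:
s(t) = 5 - t
P = 16 (P = (1*1 + 3)² = (1 + 3)² = 4² = 16)
C(Q) = -59*Q
P*C(s(8)) = 16*(-59*(5 - 1*8)) = 16*(-59*(5 - 8)) = 16*(-59*(-3)) = 16*177 = 2832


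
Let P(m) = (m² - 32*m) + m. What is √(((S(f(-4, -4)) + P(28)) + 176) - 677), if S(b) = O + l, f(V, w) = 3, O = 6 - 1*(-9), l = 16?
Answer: I*√554 ≈ 23.537*I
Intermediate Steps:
O = 15 (O = 6 + 9 = 15)
S(b) = 31 (S(b) = 15 + 16 = 31)
P(m) = m² - 31*m
√(((S(f(-4, -4)) + P(28)) + 176) - 677) = √(((31 + 28*(-31 + 28)) + 176) - 677) = √(((31 + 28*(-3)) + 176) - 677) = √(((31 - 84) + 176) - 677) = √((-53 + 176) - 677) = √(123 - 677) = √(-554) = I*√554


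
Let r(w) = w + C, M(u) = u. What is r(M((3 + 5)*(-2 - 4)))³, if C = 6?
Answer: -74088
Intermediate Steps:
r(w) = 6 + w (r(w) = w + 6 = 6 + w)
r(M((3 + 5)*(-2 - 4)))³ = (6 + (3 + 5)*(-2 - 4))³ = (6 + 8*(-6))³ = (6 - 48)³ = (-42)³ = -74088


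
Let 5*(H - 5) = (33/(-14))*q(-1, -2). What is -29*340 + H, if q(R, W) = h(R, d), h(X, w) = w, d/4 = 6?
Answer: -345321/35 ≈ -9866.3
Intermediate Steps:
d = 24 (d = 4*6 = 24)
q(R, W) = 24
H = -221/35 (H = 5 + ((33/(-14))*24)/5 = 5 + ((33*(-1/14))*24)/5 = 5 + (-33/14*24)/5 = 5 + (⅕)*(-396/7) = 5 - 396/35 = -221/35 ≈ -6.3143)
-29*340 + H = -29*340 - 221/35 = -9860 - 221/35 = -345321/35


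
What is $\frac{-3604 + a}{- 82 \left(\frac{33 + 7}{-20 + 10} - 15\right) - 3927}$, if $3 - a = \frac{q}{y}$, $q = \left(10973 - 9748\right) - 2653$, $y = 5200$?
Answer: $\frac{4680943}{3079700} \approx 1.5199$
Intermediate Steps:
$q = -1428$ ($q = 1225 - 2653 = -1428$)
$a = \frac{4257}{1300}$ ($a = 3 - - \frac{1428}{5200} = 3 - \left(-1428\right) \frac{1}{5200} = 3 - - \frac{357}{1300} = 3 + \frac{357}{1300} = \frac{4257}{1300} \approx 3.2746$)
$\frac{-3604 + a}{- 82 \left(\frac{33 + 7}{-20 + 10} - 15\right) - 3927} = \frac{-3604 + \frac{4257}{1300}}{- 82 \left(\frac{33 + 7}{-20 + 10} - 15\right) - 3927} = - \frac{4680943}{1300 \left(- 82 \left(\frac{40}{-10} - 15\right) - 3927\right)} = - \frac{4680943}{1300 \left(- 82 \left(40 \left(- \frac{1}{10}\right) - 15\right) - 3927\right)} = - \frac{4680943}{1300 \left(- 82 \left(-4 - 15\right) - 3927\right)} = - \frac{4680943}{1300 \left(\left(-82\right) \left(-19\right) - 3927\right)} = - \frac{4680943}{1300 \left(1558 - 3927\right)} = - \frac{4680943}{1300 \left(-2369\right)} = \left(- \frac{4680943}{1300}\right) \left(- \frac{1}{2369}\right) = \frac{4680943}{3079700}$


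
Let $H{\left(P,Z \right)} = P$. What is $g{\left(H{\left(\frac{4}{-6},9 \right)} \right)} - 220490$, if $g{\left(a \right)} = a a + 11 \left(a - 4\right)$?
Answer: $- \frac{1984868}{9} \approx -2.2054 \cdot 10^{5}$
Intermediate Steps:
$g{\left(a \right)} = -44 + a^{2} + 11 a$ ($g{\left(a \right)} = a^{2} + 11 \left(-4 + a\right) = a^{2} + \left(-44 + 11 a\right) = -44 + a^{2} + 11 a$)
$g{\left(H{\left(\frac{4}{-6},9 \right)} \right)} - 220490 = \left(-44 + \left(\frac{4}{-6}\right)^{2} + 11 \frac{4}{-6}\right) - 220490 = \left(-44 + \left(4 \left(- \frac{1}{6}\right)\right)^{2} + 11 \cdot 4 \left(- \frac{1}{6}\right)\right) - 220490 = \left(-44 + \left(- \frac{2}{3}\right)^{2} + 11 \left(- \frac{2}{3}\right)\right) - 220490 = \left(-44 + \frac{4}{9} - \frac{22}{3}\right) - 220490 = - \frac{458}{9} - 220490 = - \frac{1984868}{9}$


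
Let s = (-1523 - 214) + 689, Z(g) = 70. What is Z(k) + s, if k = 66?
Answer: -978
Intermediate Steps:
s = -1048 (s = -1737 + 689 = -1048)
Z(k) + s = 70 - 1048 = -978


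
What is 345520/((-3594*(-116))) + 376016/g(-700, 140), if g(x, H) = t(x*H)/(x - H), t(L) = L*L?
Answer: 88914439661/111717243750 ≈ 0.79589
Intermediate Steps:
t(L) = L**2
g(x, H) = H**2*x**2/(x - H) (g(x, H) = (x*H)**2/(x - H) = (H*x)**2/(x - H) = (H**2*x**2)/(x - H) = H**2*x**2/(x - H))
345520/((-3594*(-116))) + 376016/g(-700, 140) = 345520/((-3594*(-116))) + 376016/((140**2*(-700)**2/(-700 - 1*140))) = 345520/416904 + 376016/((19600*490000/(-700 - 140))) = 345520*(1/416904) + 376016/((19600*490000/(-840))) = 43190/52113 + 376016/((19600*490000*(-1/840))) = 43190/52113 + 376016/(-34300000/3) = 43190/52113 + 376016*(-3/34300000) = 43190/52113 - 70503/2143750 = 88914439661/111717243750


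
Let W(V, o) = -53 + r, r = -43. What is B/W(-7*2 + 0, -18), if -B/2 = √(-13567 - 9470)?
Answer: I*√23037/48 ≈ 3.1621*I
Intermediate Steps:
B = -2*I*√23037 (B = -2*√(-13567 - 9470) = -2*I*√23037 ≈ -303.56*I)
W(V, o) = -96 (W(V, o) = -53 - 43 = -96)
B/W(-7*2 + 0, -18) = -2*I*√23037/(-96) = -2*I*√23037*(-1/96) = I*√23037/48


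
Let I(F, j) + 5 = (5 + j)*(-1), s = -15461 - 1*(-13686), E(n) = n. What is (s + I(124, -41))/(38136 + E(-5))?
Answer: -1744/38131 ≈ -0.045737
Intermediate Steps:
s = -1775 (s = -15461 + 13686 = -1775)
I(F, j) = -10 - j (I(F, j) = -5 + (5 + j)*(-1) = -5 + (-5 - j) = -10 - j)
(s + I(124, -41))/(38136 + E(-5)) = (-1775 + (-10 - 1*(-41)))/(38136 - 5) = (-1775 + (-10 + 41))/38131 = (-1775 + 31)*(1/38131) = -1744*1/38131 = -1744/38131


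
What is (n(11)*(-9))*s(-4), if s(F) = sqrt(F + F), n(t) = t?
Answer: -198*I*sqrt(2) ≈ -280.01*I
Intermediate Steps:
s(F) = sqrt(2)*sqrt(F) (s(F) = sqrt(2*F) = sqrt(2)*sqrt(F))
(n(11)*(-9))*s(-4) = (11*(-9))*(sqrt(2)*sqrt(-4)) = -99*sqrt(2)*2*I = -198*I*sqrt(2)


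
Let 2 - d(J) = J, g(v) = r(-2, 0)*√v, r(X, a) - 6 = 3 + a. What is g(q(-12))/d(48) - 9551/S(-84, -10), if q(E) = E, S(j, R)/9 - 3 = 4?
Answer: -9551/63 - 9*I*√3/23 ≈ -151.6 - 0.67776*I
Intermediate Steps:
r(X, a) = 9 + a (r(X, a) = 6 + (3 + a) = 9 + a)
S(j, R) = 63 (S(j, R) = 27 + 9*4 = 27 + 36 = 63)
g(v) = 9*√v (g(v) = (9 + 0)*√v = 9*√v)
d(J) = 2 - J
g(q(-12))/d(48) - 9551/S(-84, -10) = (9*√(-12))/(2 - 1*48) - 9551/63 = (9*(2*I*√3))/(2 - 48) - 9551*1/63 = (18*I*√3)/(-46) - 9551/63 = (18*I*√3)*(-1/46) - 9551/63 = -9*I*√3/23 - 9551/63 = -9551/63 - 9*I*√3/23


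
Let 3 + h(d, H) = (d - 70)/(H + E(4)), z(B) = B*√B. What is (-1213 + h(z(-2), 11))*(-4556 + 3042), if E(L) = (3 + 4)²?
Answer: 5528371/3 + 757*I*√2/15 ≈ 1.8428e+6 + 71.371*I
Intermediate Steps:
z(B) = B^(3/2)
E(L) = 49 (E(L) = 7² = 49)
h(d, H) = -3 + (-70 + d)/(49 + H) (h(d, H) = -3 + (d - 70)/(H + 49) = -3 + (-70 + d)/(49 + H))
(-1213 + h(z(-2), 11))*(-4556 + 3042) = (-1213 + (-217 + (-2)^(3/2) - 3*11)/(49 + 11))*(-4556 + 3042) = (-1213 + (-217 - 2*I*√2 - 33)/60)*(-1514) = (-1213 + (-250 - 2*I*√2)/60)*(-1514) = (-1213 + (-25/6 - I*√2/30))*(-1514) = (-7303/6 - I*√2/30)*(-1514) = 5528371/3 + 757*I*√2/15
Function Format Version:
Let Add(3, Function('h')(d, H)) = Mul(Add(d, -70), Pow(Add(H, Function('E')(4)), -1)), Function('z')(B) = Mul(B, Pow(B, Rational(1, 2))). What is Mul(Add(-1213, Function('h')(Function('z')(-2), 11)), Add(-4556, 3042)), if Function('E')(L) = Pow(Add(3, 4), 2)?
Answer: Add(Rational(5528371, 3), Mul(Rational(757, 15), I, Pow(2, Rational(1, 2)))) ≈ Add(1.8428e+6, Mul(71.371, I))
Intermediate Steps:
Function('z')(B) = Pow(B, Rational(3, 2))
Function('E')(L) = 49 (Function('E')(L) = Pow(7, 2) = 49)
Function('h')(d, H) = Add(-3, Mul(Pow(Add(49, H), -1), Add(-70, d))) (Function('h')(d, H) = Add(-3, Mul(Add(d, -70), Pow(Add(H, 49), -1))) = Add(-3, Mul(Add(-70, d), Pow(Add(49, H), -1))) = Add(-3, Mul(Pow(Add(49, H), -1), Add(-70, d))))
Mul(Add(-1213, Function('h')(Function('z')(-2), 11)), Add(-4556, 3042)) = Mul(Add(-1213, Mul(Pow(Add(49, 11), -1), Add(-217, Pow(-2, Rational(3, 2)), Mul(-3, 11)))), Add(-4556, 3042)) = Mul(Add(-1213, Mul(Pow(60, -1), Add(-217, Mul(-2, I, Pow(2, Rational(1, 2))), -33))), -1514) = Mul(Add(-1213, Mul(Rational(1, 60), Add(-250, Mul(-2, I, Pow(2, Rational(1, 2)))))), -1514) = Mul(Add(-1213, Add(Rational(-25, 6), Mul(Rational(-1, 30), I, Pow(2, Rational(1, 2))))), -1514) = Mul(Add(Rational(-7303, 6), Mul(Rational(-1, 30), I, Pow(2, Rational(1, 2)))), -1514) = Add(Rational(5528371, 3), Mul(Rational(757, 15), I, Pow(2, Rational(1, 2))))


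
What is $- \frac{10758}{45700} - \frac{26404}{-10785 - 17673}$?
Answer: $\frac{225127909}{325132650} \approx 0.69242$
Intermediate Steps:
$- \frac{10758}{45700} - \frac{26404}{-10785 - 17673} = \left(-10758\right) \frac{1}{45700} - \frac{26404}{-28458} = - \frac{5379}{22850} - - \frac{13202}{14229} = - \frac{5379}{22850} + \frac{13202}{14229} = \frac{225127909}{325132650}$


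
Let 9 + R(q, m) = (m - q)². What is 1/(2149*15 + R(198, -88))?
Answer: 1/114022 ≈ 8.7702e-6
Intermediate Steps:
R(q, m) = -9 + (m - q)²
1/(2149*15 + R(198, -88)) = 1/(2149*15 + (-9 + (-88 - 1*198)²)) = 1/(32235 + (-9 + (-88 - 198)²)) = 1/(32235 + (-9 + (-286)²)) = 1/(32235 + (-9 + 81796)) = 1/(32235 + 81787) = 1/114022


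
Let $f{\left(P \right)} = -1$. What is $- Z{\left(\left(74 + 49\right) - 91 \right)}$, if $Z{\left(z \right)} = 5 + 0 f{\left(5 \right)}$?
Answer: $-5$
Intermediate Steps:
$Z{\left(z \right)} = 5$ ($Z{\left(z \right)} = 5 + 0 \left(-1\right) = 5 + 0 = 5$)
$- Z{\left(\left(74 + 49\right) - 91 \right)} = \left(-1\right) 5 = -5$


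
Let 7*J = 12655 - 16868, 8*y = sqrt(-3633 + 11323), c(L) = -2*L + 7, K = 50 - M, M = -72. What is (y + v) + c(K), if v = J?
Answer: -5872/7 + sqrt(7690)/8 ≈ -827.90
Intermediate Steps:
K = 122 (K = 50 - 1*(-72) = 50 + 72 = 122)
c(L) = 7 - 2*L
y = sqrt(7690)/8 (y = sqrt(-3633 + 11323)/8 = sqrt(7690)/8 ≈ 10.962)
J = -4213/7 (J = (12655 - 16868)/7 = (1/7)*(-4213) = -4213/7 ≈ -601.86)
v = -4213/7 ≈ -601.86
(y + v) + c(K) = (sqrt(7690)/8 - 4213/7) + (7 - 2*122) = (-4213/7 + sqrt(7690)/8) + (7 - 244) = (-4213/7 + sqrt(7690)/8) - 237 = -5872/7 + sqrt(7690)/8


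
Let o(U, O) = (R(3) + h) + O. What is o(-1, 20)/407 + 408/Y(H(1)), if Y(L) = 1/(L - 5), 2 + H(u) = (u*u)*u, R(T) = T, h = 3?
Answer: -996310/407 ≈ -2447.9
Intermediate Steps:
o(U, O) = 6 + O (o(U, O) = (3 + 3) + O = 6 + O)
H(u) = -2 + u³ (H(u) = -2 + (u*u)*u = -2 + u²*u = -2 + u³)
Y(L) = 1/(-5 + L)
o(-1, 20)/407 + 408/Y(H(1)) = (6 + 20)/407 + 408/(1/(-5 + (-2 + 1³))) = 26*(1/407) + 408/(1/(-5 + (-2 + 1))) = 26/407 + 408/(1/(-5 - 1)) = 26/407 + 408/(1/(-6)) = 26/407 + 408/(-⅙) = 26/407 + 408*(-6) = 26/407 - 2448 = -996310/407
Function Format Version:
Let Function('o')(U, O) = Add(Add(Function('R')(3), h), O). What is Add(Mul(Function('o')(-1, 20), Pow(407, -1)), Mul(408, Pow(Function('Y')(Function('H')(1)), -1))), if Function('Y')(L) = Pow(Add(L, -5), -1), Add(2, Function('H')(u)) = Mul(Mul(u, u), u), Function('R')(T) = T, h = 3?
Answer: Rational(-996310, 407) ≈ -2447.9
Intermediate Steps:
Function('o')(U, O) = Add(6, O) (Function('o')(U, O) = Add(Add(3, 3), O) = Add(6, O))
Function('H')(u) = Add(-2, Pow(u, 3)) (Function('H')(u) = Add(-2, Mul(Mul(u, u), u)) = Add(-2, Mul(Pow(u, 2), u)) = Add(-2, Pow(u, 3)))
Function('Y')(L) = Pow(Add(-5, L), -1)
Add(Mul(Function('o')(-1, 20), Pow(407, -1)), Mul(408, Pow(Function('Y')(Function('H')(1)), -1))) = Add(Mul(Add(6, 20), Pow(407, -1)), Mul(408, Pow(Pow(Add(-5, Add(-2, Pow(1, 3))), -1), -1))) = Add(Mul(26, Rational(1, 407)), Mul(408, Pow(Pow(Add(-5, Add(-2, 1)), -1), -1))) = Add(Rational(26, 407), Mul(408, Pow(Pow(Add(-5, -1), -1), -1))) = Add(Rational(26, 407), Mul(408, Pow(Pow(-6, -1), -1))) = Add(Rational(26, 407), Mul(408, Pow(Rational(-1, 6), -1))) = Add(Rational(26, 407), Mul(408, -6)) = Add(Rational(26, 407), -2448) = Rational(-996310, 407)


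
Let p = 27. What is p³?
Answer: 19683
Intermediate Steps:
p³ = 27³ = 19683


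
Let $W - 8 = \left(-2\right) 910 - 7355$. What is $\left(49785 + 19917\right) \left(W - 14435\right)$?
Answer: $-1645106604$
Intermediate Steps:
$W = -9167$ ($W = 8 - 9175 = -9167$)
$\left(49785 + 19917\right) \left(W - 14435\right) = \left(49785 + 19917\right) \left(-9167 - 14435\right) = 69702 \left(-23602\right) = -1645106604$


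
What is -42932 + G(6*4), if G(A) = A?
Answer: -42908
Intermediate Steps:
-42932 + G(6*4) = -42932 + 6*4 = -42932 + 24 = -42908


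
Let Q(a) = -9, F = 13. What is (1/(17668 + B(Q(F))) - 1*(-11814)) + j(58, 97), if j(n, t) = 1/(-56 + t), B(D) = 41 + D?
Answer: 8573437541/725700 ≈ 11814.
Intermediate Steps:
(1/(17668 + B(Q(F))) - 1*(-11814)) + j(58, 97) = (1/(17668 + (41 - 9)) - 1*(-11814)) + 1/(-56 + 97) = (1/(17668 + 32) + 11814) + 1/41 = (1/17700 + 11814) + 1/41 = 209107801/17700 + 1/41 = 8573437541/725700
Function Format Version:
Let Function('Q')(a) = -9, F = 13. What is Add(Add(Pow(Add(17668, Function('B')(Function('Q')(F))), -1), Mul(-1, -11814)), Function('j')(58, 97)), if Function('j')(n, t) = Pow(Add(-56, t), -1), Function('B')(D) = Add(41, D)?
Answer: Rational(8573437541, 725700) ≈ 11814.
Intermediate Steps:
Add(Add(Pow(Add(17668, Function('B')(Function('Q')(F))), -1), Mul(-1, -11814)), Function('j')(58, 97)) = Add(Add(Pow(Add(17668, Add(41, -9)), -1), Mul(-1, -11814)), Pow(Add(-56, 97), -1)) = Add(Add(Pow(Add(17668, 32), -1), 11814), Pow(41, -1)) = Add(Add(Pow(17700, -1), 11814), Rational(1, 41)) = Add(Add(Rational(1, 17700), 11814), Rational(1, 41)) = Add(Rational(209107801, 17700), Rational(1, 41)) = Rational(8573437541, 725700)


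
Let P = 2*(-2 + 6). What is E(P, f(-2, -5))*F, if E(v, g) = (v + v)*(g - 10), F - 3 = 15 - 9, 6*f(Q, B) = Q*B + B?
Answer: -1320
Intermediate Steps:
f(Q, B) = B/6 + B*Q/6 (f(Q, B) = (Q*B + B)/6 = (B*Q + B)/6 = (B + B*Q)/6 = B/6 + B*Q/6)
F = 9 (F = 3 + (15 - 9) = 3 + 6 = 9)
P = 8 (P = 2*4 = 8)
E(v, g) = 2*v*(-10 + g) (E(v, g) = (2*v)*(-10 + g) = 2*v*(-10 + g))
E(P, f(-2, -5))*F = (2*8*(-10 + (1/6)*(-5)*(1 - 2)))*9 = (2*8*(-10 + (1/6)*(-5)*(-1)))*9 = (2*8*(-10 + 5/6))*9 = (2*8*(-55/6))*9 = -440/3*9 = -1320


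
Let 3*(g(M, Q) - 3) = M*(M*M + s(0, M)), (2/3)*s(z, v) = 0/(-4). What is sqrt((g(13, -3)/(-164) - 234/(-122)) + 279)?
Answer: sqrt(62247484038)/15006 ≈ 16.626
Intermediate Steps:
s(z, v) = 0 (s(z, v) = 3*(0/(-4))/2 = 3*(0*(-1/4))/2 = (3/2)*0 = 0)
g(M, Q) = 3 + M**3/3 (g(M, Q) = 3 + (M*(M*M + 0))/3 = 3 + (M*(M**2 + 0))/3 = 3 + (M*M**2)/3 = 3 + M**3/3)
sqrt((g(13, -3)/(-164) - 234/(-122)) + 279) = sqrt(((3 + (1/3)*13**3)/(-164) - 234/(-122)) + 279) = sqrt(((3 + (1/3)*2197)*(-1/164) - 234*(-1/122)) + 279) = sqrt(((3 + 2197/3)*(-1/164) + 117/61) + 279) = sqrt(((2206/3)*(-1/164) + 117/61) + 279) = sqrt((-1103/246 + 117/61) + 279) = sqrt(-38501/15006 + 279) = sqrt(4148173/15006) = sqrt(62247484038)/15006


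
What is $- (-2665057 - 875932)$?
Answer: $3540989$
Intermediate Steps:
$- (-2665057 - 875932) = \left(-1\right) \left(-3540989\right) = 3540989$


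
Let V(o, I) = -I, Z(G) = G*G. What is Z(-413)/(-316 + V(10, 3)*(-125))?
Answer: 2891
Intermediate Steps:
Z(G) = G**2
Z(-413)/(-316 + V(10, 3)*(-125)) = (-413)**2/(-316 - 1*3*(-125)) = 170569/(-316 - 3*(-125)) = 170569/(-316 + 375) = 170569/59 = 170569*(1/59) = 2891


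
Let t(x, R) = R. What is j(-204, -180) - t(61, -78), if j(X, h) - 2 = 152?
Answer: 232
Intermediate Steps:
j(X, h) = 154 (j(X, h) = 2 + 152 = 154)
j(-204, -180) - t(61, -78) = 154 - 1*(-78) = 154 + 78 = 232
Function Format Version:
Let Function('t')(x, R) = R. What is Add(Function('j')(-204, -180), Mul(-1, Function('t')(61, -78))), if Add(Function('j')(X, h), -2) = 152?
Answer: 232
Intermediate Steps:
Function('j')(X, h) = 154 (Function('j')(X, h) = Add(2, 152) = 154)
Add(Function('j')(-204, -180), Mul(-1, Function('t')(61, -78))) = Add(154, Mul(-1, -78)) = Add(154, 78) = 232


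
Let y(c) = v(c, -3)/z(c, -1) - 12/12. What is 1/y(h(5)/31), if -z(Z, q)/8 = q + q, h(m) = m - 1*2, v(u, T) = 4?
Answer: -4/3 ≈ -1.3333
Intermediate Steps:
h(m) = -2 + m (h(m) = m - 2 = -2 + m)
z(Z, q) = -16*q (z(Z, q) = -8*(q + q) = -16*q)
y(c) = -3/4 (y(c) = 4/((-16*(-1))) - 12/12 = 4/16 - 12*1/12 = 4*(1/16) - 1 = 1/4 - 1 = -3/4)
1/y(h(5)/31) = 1/(-3/4) = -4/3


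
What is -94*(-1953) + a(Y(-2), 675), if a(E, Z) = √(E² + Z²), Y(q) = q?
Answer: 183582 + √455629 ≈ 1.8426e+5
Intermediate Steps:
-94*(-1953) + a(Y(-2), 675) = -94*(-1953) + √((-2)² + 675²) = 183582 + √(4 + 455625) = 183582 + √455629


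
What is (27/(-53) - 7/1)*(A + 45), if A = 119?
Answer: -65272/53 ≈ -1231.5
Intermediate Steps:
(27/(-53) - 7/1)*(A + 45) = (27/(-53) - 7/1)*(119 + 45) = (27*(-1/53) - 7*1)*164 = (-27/53 - 7)*164 = -398/53*164 = -65272/53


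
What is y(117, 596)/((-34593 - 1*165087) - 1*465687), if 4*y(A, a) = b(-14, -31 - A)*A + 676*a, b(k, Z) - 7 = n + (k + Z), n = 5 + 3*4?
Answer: -193375/1330734 ≈ -0.14531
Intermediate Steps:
n = 17 (n = 5 + 12 = 17)
b(k, Z) = 24 + Z + k (b(k, Z) = 7 + (17 + (k + Z)) = 7 + (17 + (Z + k)) = 7 + (17 + Z + k) = 24 + Z + k)
y(A, a) = 169*a + A*(-21 - A)/4 (y(A, a) = ((24 + (-31 - A) - 14)*A + 676*a)/4 = ((-21 - A)*A + 676*a)/4 = (A*(-21 - A) + 676*a)/4 = (676*a + A*(-21 - A))/4 = 169*a + A*(-21 - A)/4)
y(117, 596)/((-34593 - 1*165087) - 1*465687) = (169*596 - ¼*117*(21 + 117))/((-34593 - 1*165087) - 1*465687) = (100724 - ¼*117*138)/((-34593 - 165087) - 465687) = (100724 - 8073/2)/(-199680 - 465687) = (193375/2)/(-665367) = (193375/2)*(-1/665367) = -193375/1330734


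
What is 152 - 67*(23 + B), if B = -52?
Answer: 2095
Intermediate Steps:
152 - 67*(23 + B) = 152 - 67*(23 - 52) = 152 - 67*(-29) = 152 + 1943 = 2095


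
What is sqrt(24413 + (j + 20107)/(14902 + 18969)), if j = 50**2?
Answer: sqrt(28008449142430)/33871 ≈ 156.25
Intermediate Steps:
j = 2500
sqrt(24413 + (j + 20107)/(14902 + 18969)) = sqrt(24413 + (2500 + 20107)/(14902 + 18969)) = sqrt(24413 + 22607/33871) = sqrt(826915330/33871) = sqrt(28008449142430)/33871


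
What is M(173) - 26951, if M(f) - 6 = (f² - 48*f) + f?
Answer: -5147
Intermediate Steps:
M(f) = 6 + f² - 47*f (M(f) = 6 + ((f² - 48*f) + f) = 6 + (f² - 47*f) = 6 + f² - 47*f)
M(173) - 26951 = (6 + 173² - 47*173) - 26951 = (6 + 29929 - 8131) - 26951 = 21804 - 26951 = -5147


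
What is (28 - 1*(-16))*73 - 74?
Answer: 3138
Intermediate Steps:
(28 - 1*(-16))*73 - 74 = (28 + 16)*73 - 74 = 44*73 - 74 = 3212 - 74 = 3138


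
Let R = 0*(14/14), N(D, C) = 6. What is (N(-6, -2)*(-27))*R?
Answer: 0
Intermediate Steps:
R = 0 (R = 0*(14*(1/14)) = 0*1 = 0)
(N(-6, -2)*(-27))*R = (6*(-27))*0 = -162*0 = 0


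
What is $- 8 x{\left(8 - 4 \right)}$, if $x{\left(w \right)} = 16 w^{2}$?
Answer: $-2048$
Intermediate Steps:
$- 8 x{\left(8 - 4 \right)} = - 8 \cdot 16 \left(8 - 4\right)^{2} = - 8 \cdot 16 \cdot 4^{2} = - 8 \cdot 16 \cdot 16 = \left(-8\right) 256 = -2048$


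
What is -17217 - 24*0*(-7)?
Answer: -17217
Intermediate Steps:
-17217 - 24*0*(-7) = -17217 - 0*(-7) = -17217 - 1*0 = -17217 + 0 = -17217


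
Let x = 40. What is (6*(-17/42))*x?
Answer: -680/7 ≈ -97.143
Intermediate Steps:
(6*(-17/42))*x = (6*(-17/42))*40 = -17/7*40 = -680/7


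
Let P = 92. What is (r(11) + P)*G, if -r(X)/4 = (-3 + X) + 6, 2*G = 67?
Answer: 1206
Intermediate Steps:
G = 67/2 (G = (½)*67 = 67/2 ≈ 33.500)
r(X) = -12 - 4*X (r(X) = -4*((-3 + X) + 6) = -4*(3 + X) = -12 - 4*X)
(r(11) + P)*G = ((-12 - 4*11) + 92)*(67/2) = ((-12 - 44) + 92)*(67/2) = (-56 + 92)*(67/2) = 36*(67/2) = 1206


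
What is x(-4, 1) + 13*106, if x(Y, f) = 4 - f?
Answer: 1381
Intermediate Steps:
x(-4, 1) + 13*106 = (4 - 1*1) + 13*106 = (4 - 1) + 1378 = 3 + 1378 = 1381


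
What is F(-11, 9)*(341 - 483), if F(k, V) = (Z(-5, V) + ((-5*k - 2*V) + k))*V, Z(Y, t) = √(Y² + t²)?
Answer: -33228 - 1278*√106 ≈ -46386.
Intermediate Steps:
F(k, V) = V*(√(25 + V²) - 4*k - 2*V) (F(k, V) = (√((-5)² + V²) + ((-5*k - 2*V) + k))*V = (√(25 + V²) + (-4*k - 2*V))*V = (√(25 + V²) - 4*k - 2*V)*V = V*(√(25 + V²) - 4*k - 2*V))
F(-11, 9)*(341 - 483) = (9*(√(25 + 9²) - 4*(-11) - 2*9))*(341 - 483) = (9*(√(25 + 81) + 44 - 18))*(-142) = (9*(√106 + 44 - 18))*(-142) = (9*(26 + √106))*(-142) = (234 + 9*√106)*(-142) = -33228 - 1278*√106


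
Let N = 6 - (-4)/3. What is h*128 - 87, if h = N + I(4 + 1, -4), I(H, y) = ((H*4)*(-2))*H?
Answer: -74245/3 ≈ -24748.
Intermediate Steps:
I(H, y) = -8*H**2 (I(H, y) = ((4*H)*(-2))*H = (-8*H)*H = -8*H**2)
N = 22/3 (N = 6 - (-4)/3 = 6 - 1*(-4/3) = 6 + 4/3 = 22/3 ≈ 7.3333)
h = -578/3 (h = 22/3 - 8*(4 + 1)**2 = 22/3 - 8*5**2 = 22/3 - 8*25 = 22/3 - 200 = -578/3 ≈ -192.67)
h*128 - 87 = -578/3*128 - 87 = -73984/3 - 87 = -74245/3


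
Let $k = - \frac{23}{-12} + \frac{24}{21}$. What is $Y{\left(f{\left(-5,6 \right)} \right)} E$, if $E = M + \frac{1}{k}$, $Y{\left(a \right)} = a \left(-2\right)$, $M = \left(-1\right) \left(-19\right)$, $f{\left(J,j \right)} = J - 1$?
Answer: $\frac{59604}{257} \approx 231.92$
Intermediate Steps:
$f{\left(J,j \right)} = -1 + J$
$M = 19$
$k = \frac{257}{84}$ ($k = \left(-23\right) \left(- \frac{1}{12}\right) + 24 \cdot \frac{1}{21} = \frac{23}{12} + \frac{8}{7} = \frac{257}{84} \approx 3.0595$)
$Y{\left(a \right)} = - 2 a$
$E = \frac{4967}{257}$ ($E = 19 + \frac{1}{\frac{257}{84}} = 19 + \frac{84}{257} = \frac{4967}{257} \approx 19.327$)
$Y{\left(f{\left(-5,6 \right)} \right)} E = - 2 \left(-1 - 5\right) \frac{4967}{257} = \left(-2\right) \left(-6\right) \frac{4967}{257} = 12 \cdot \frac{4967}{257} = \frac{59604}{257}$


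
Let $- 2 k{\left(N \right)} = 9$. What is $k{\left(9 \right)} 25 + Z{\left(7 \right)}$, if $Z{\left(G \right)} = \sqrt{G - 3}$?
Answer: $- \frac{221}{2} \approx -110.5$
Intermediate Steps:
$Z{\left(G \right)} = \sqrt{-3 + G}$
$k{\left(N \right)} = - \frac{9}{2}$ ($k{\left(N \right)} = \left(- \frac{1}{2}\right) 9 = - \frac{9}{2}$)
$k{\left(9 \right)} 25 + Z{\left(7 \right)} = \left(- \frac{9}{2}\right) 25 + \sqrt{-3 + 7} = - \frac{225}{2} + \sqrt{4} = - \frac{225}{2} + 2 = - \frac{221}{2}$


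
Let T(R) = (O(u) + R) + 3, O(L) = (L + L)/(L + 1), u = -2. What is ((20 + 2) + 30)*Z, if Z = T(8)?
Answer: 780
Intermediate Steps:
O(L) = 2*L/(1 + L) (O(L) = (2*L)/(1 + L) = 2*L/(1 + L))
T(R) = 7 + R (T(R) = (2*(-2)/(1 - 2) + R) + 3 = (2*(-2)/(-1) + R) + 3 = (2*(-2)*(-1) + R) + 3 = (4 + R) + 3 = 7 + R)
Z = 15 (Z = 7 + 8 = 15)
((20 + 2) + 30)*Z = ((20 + 2) + 30)*15 = (22 + 30)*15 = 52*15 = 780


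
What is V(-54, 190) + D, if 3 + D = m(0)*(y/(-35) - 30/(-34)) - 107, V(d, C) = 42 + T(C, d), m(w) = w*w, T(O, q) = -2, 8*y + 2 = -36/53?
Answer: -70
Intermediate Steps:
y = -71/212 (y = -¼ + (-36/53)/8 = -¼ + (-36*1/53)/8 = -¼ + (⅛)*(-36/53) = -¼ - 9/106 = -71/212 ≈ -0.33491)
m(w) = w²
V(d, C) = 40 (V(d, C) = 42 - 2 = 40)
D = -110 (D = -3 + (0²*(-71/212/(-35) - 30/(-34)) - 107) = -3 + (0*(-71/212*(-1/35) - 30*(-1/34)) - 107) = -3 + (0*(71/7420 + 15/17) - 107) = -3 + (0*(112507/126140) - 107) = -3 + (0 - 107) = -3 - 107 = -110)
V(-54, 190) + D = 40 - 110 = -70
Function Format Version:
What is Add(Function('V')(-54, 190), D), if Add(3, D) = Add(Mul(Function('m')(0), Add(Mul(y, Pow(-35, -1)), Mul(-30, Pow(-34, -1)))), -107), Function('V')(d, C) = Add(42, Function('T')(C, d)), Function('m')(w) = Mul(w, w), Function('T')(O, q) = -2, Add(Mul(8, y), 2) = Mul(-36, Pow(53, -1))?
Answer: -70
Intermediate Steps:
y = Rational(-71, 212) (y = Add(Rational(-1, 4), Mul(Rational(1, 8), Mul(-36, Pow(53, -1)))) = Add(Rational(-1, 4), Mul(Rational(1, 8), Mul(-36, Rational(1, 53)))) = Add(Rational(-1, 4), Mul(Rational(1, 8), Rational(-36, 53))) = Add(Rational(-1, 4), Rational(-9, 106)) = Rational(-71, 212) ≈ -0.33491)
Function('m')(w) = Pow(w, 2)
Function('V')(d, C) = 40 (Function('V')(d, C) = Add(42, -2) = 40)
D = -110 (D = Add(-3, Add(Mul(Pow(0, 2), Add(Mul(Rational(-71, 212), Pow(-35, -1)), Mul(-30, Pow(-34, -1)))), -107)) = Add(-3, Add(Mul(0, Add(Mul(Rational(-71, 212), Rational(-1, 35)), Mul(-30, Rational(-1, 34)))), -107)) = Add(-3, Add(Mul(0, Add(Rational(71, 7420), Rational(15, 17))), -107)) = Add(-3, Add(Mul(0, Rational(112507, 126140)), -107)) = Add(-3, Add(0, -107)) = Add(-3, -107) = -110)
Add(Function('V')(-54, 190), D) = Add(40, -110) = -70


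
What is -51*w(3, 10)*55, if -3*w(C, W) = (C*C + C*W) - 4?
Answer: 32725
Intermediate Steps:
w(C, W) = 4/3 - C²/3 - C*W/3 (w(C, W) = -((C*C + C*W) - 4)/3 = -((C² + C*W) - 4)/3 = -(-4 + C² + C*W)/3 = 4/3 - C²/3 - C*W/3)
-51*w(3, 10)*55 = -51*(4/3 - ⅓*3² - ⅓*3*10)*55 = -51*(4/3 - ⅓*9 - 10)*55 = -51*(4/3 - 3 - 10)*55 = -51*(-35/3)*55 = 595*55 = 32725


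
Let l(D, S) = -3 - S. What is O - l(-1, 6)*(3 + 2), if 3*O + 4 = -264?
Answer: -133/3 ≈ -44.333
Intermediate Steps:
O = -268/3 (O = -4/3 + (⅓)*(-264) = -4/3 - 88 = -268/3 ≈ -89.333)
O - l(-1, 6)*(3 + 2) = -268/3 - (-3 - 1*6)*(3 + 2) = -268/3 - (-3 - 6)*5 = -268/3 - (-9)*5 = -268/3 - 1*(-45) = -268/3 + 45 = -133/3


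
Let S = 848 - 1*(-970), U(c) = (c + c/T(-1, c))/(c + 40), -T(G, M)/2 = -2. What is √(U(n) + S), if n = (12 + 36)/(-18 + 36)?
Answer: √116357/8 ≈ 42.639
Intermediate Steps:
T(G, M) = 4 (T(G, M) = -2*(-2) = 4)
n = 8/3 (n = 48/18 = 48*(1/18) = 8/3 ≈ 2.6667)
U(c) = 5*c/(4*(40 + c)) (U(c) = (c + c/4)/(c + 40) = (c + c*(¼))/(40 + c) = (c + c/4)/(40 + c) = (5*c/4)/(40 + c) = 5*c/(4*(40 + c)))
S = 1818 (S = 848 + 970 = 1818)
√(U(n) + S) = √((5/4)*(8/3)/(40 + 8/3) + 1818) = √((5/4)*(8/3)/(128/3) + 1818) = √((5/4)*(8/3)*(3/128) + 1818) = √(5/64 + 1818) = √(116357/64) = √116357/8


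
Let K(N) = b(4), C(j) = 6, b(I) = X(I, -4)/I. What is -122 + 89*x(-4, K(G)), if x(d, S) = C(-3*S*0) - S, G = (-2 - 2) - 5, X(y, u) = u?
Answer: 501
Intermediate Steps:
G = -9 (G = -4 - 5 = -9)
b(I) = -4/I
K(N) = -1 (K(N) = -4/4 = -4*1/4 = -1)
x(d, S) = 6 - S
-122 + 89*x(-4, K(G)) = -122 + 89*(6 - 1*(-1)) = -122 + 89*(6 + 1) = -122 + 89*7 = -122 + 623 = 501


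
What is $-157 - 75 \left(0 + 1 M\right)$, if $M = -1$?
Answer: $-82$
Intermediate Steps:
$-157 - 75 \left(0 + 1 M\right) = -157 - 75 \left(0 + 1 \left(-1\right)\right) = -157 - 75 \left(0 - 1\right) = -157 - -75 = -157 + 75 = -82$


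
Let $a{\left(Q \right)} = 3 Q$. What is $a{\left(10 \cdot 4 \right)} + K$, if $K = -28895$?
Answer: $-28775$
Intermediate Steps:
$a{\left(10 \cdot 4 \right)} + K = 3 \cdot 10 \cdot 4 - 28895 = 3 \cdot 40 - 28895 = 120 - 28895 = -28775$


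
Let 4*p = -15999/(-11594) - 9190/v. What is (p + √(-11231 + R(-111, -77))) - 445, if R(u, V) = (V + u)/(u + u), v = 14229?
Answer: -556977847/1252152 + I*√138366717/111 ≈ -444.82 + 105.97*I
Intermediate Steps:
R(u, V) = (V + u)/(2*u) (R(u, V) = (V + u)/((2*u)) = (V + u)*(1/(2*u)) = (V + u)/(2*u))
p = 229793/1252152 (p = (-15999/(-11594) - 9190/14229)/4 = (-15999*(-1/11594) - 9190*1/14229)/4 = (15999/11594 - 9190/14229)/4 = (¼)*(229793/313038) = 229793/1252152 ≈ 0.18352)
(p + √(-11231 + R(-111, -77))) - 445 = (229793/1252152 + √(-11231 + (½)*(-77 - 111)/(-111))) - 445 = (229793/1252152 + √(-11231 + (½)*(-1/111)*(-188))) - 445 = (229793/1252152 + √(-11231 + 94/111)) - 445 = (229793/1252152 + √(-1246547/111)) - 445 = (229793/1252152 + I*√138366717/111) - 445 = -556977847/1252152 + I*√138366717/111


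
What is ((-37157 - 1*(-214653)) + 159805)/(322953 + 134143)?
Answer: 337301/457096 ≈ 0.73792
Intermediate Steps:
((-37157 - 1*(-214653)) + 159805)/(322953 + 134143) = ((-37157 + 214653) + 159805)/457096 = (177496 + 159805)*(1/457096) = 337301*(1/457096) = 337301/457096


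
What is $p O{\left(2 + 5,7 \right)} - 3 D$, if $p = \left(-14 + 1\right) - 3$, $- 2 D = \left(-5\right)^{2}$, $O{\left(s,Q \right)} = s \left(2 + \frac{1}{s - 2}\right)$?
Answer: $- \frac{2089}{10} \approx -208.9$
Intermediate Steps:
$O{\left(s,Q \right)} = s \left(2 + \frac{1}{-2 + s}\right)$
$D = - \frac{25}{2}$ ($D = - \frac{\left(-5\right)^{2}}{2} = \left(- \frac{1}{2}\right) 25 = - \frac{25}{2} \approx -12.5$)
$p = -16$ ($p = -13 - 3 = -16$)
$p O{\left(2 + 5,7 \right)} - 3 D = - 16 \frac{\left(2 + 5\right) \left(-3 + 2 \left(2 + 5\right)\right)}{-2 + \left(2 + 5\right)} - - \frac{75}{2} = - 16 \frac{7 \left(-3 + 2 \cdot 7\right)}{-2 + 7} + \frac{75}{2} = - 16 \frac{7 \left(-3 + 14\right)}{5} + \frac{75}{2} = - 16 \cdot 7 \cdot \frac{1}{5} \cdot 11 + \frac{75}{2} = \left(-16\right) \frac{77}{5} + \frac{75}{2} = - \frac{1232}{5} + \frac{75}{2} = - \frac{2089}{10}$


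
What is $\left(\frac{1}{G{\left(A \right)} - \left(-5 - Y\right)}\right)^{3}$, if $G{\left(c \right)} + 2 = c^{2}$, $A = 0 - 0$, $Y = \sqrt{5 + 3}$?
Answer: $99 - 70 \sqrt{2} \approx 0.0050506$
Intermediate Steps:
$Y = 2 \sqrt{2}$ ($Y = \sqrt{8} = 2 \sqrt{2} \approx 2.8284$)
$A = 0$ ($A = 0 + 0 = 0$)
$G{\left(c \right)} = -2 + c^{2}$
$\left(\frac{1}{G{\left(A \right)} - \left(-5 - Y\right)}\right)^{3} = \left(\frac{1}{\left(-2 + 0^{2}\right) - \left(-5 - 2 \sqrt{2}\right)}\right)^{3} = \left(\frac{1}{\left(-2 + 0\right) - \left(-5 - 2 \sqrt{2}\right)}\right)^{3} = \left(\frac{1}{-2 + \left(5 + 2 \sqrt{2}\right)}\right)^{3} = \left(\frac{1}{3 + 2 \sqrt{2}}\right)^{3} = \frac{1}{\left(3 + 2 \sqrt{2}\right)^{3}}$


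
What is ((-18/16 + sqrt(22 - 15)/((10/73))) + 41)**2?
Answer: 3140873/1600 + 23287*sqrt(7)/40 ≈ 3503.3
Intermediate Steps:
((-18/16 + sqrt(22 - 15)/((10/73))) + 41)**2 = ((-18*1/16 + sqrt(7)/((10*(1/73)))) + 41)**2 = ((-9/8 + sqrt(7)/(10/73)) + 41)**2 = ((-9/8 + sqrt(7)*(73/10)) + 41)**2 = ((-9/8 + 73*sqrt(7)/10) + 41)**2 = (319/8 + 73*sqrt(7)/10)**2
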